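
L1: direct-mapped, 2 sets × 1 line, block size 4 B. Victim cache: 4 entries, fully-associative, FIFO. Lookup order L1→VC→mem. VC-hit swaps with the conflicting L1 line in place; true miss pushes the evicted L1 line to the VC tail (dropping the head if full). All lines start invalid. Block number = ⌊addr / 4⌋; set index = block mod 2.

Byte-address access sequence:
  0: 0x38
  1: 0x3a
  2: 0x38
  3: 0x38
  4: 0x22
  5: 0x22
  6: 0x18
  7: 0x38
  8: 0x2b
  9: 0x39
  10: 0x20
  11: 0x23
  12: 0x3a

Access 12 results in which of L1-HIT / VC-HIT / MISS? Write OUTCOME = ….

0: 0x38 (blk 14, set 0) → MISS  vc=[]
1: 0x3a (blk 14, set 0) → L1-HIT  vc=[]
2: 0x38 (blk 14, set 0) → L1-HIT  vc=[]
3: 0x38 (blk 14, set 0) → L1-HIT  vc=[]
4: 0x22 (blk 8, set 0) → MISS  vc=[14]
5: 0x22 (blk 8, set 0) → L1-HIT  vc=[14]
6: 0x18 (blk 6, set 0) → MISS  vc=[14, 8]
7: 0x38 (blk 14, set 0) → VC-HIT  vc=[6, 8]
8: 0x2b (blk 10, set 0) → MISS  vc=[6, 8, 14]
9: 0x39 (blk 14, set 0) → VC-HIT  vc=[6, 8, 10]
10: 0x20 (blk 8, set 0) → VC-HIT  vc=[6, 14, 10]
11: 0x23 (blk 8, set 0) → L1-HIT  vc=[6, 14, 10]
12: 0x3a (blk 14, set 0) → VC-HIT  vc=[6, 8, 10]

OUTCOME = VC-HIT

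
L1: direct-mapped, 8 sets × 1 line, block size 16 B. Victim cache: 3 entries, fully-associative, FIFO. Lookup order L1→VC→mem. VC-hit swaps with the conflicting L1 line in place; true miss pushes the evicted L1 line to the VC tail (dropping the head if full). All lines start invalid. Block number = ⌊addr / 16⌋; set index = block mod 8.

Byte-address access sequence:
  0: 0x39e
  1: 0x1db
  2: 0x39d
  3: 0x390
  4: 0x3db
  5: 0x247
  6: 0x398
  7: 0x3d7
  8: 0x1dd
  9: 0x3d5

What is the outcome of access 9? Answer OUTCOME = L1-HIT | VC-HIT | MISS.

OUTCOME = VC-HIT

#0 0x39e→b57/s1 MISS; vc=[]
#1 0x1db→b29/s5 MISS; vc=[]
#2 0x39d→b57/s1 L1-HIT; vc=[]
#3 0x390→b57/s1 L1-HIT; vc=[]
#4 0x3db→b61/s5 MISS; vc=[29]
#5 0x247→b36/s4 MISS; vc=[29]
#6 0x398→b57/s1 L1-HIT; vc=[29]
#7 0x3d7→b61/s5 L1-HIT; vc=[29]
#8 0x1dd→b29/s5 VC-HIT; vc=[61]
#9 0x3d5→b61/s5 VC-HIT; vc=[29]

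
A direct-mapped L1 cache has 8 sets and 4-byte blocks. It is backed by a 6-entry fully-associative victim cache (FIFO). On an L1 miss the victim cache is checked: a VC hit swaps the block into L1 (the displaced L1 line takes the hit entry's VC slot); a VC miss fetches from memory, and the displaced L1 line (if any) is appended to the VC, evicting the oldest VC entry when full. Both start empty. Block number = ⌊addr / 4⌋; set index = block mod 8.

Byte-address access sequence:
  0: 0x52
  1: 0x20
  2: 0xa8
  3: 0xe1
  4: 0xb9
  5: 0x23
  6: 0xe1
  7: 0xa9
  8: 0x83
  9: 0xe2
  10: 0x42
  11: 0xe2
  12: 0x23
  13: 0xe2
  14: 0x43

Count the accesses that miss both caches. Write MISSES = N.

  [0] addr=0x52 blk=20 s=4: MISS | VC []
  [1] addr=0x20 blk=8 s=0: MISS | VC []
  [2] addr=0xa8 blk=42 s=2: MISS | VC []
  [3] addr=0xe1 blk=56 s=0: MISS | VC [8]
  [4] addr=0xb9 blk=46 s=6: MISS | VC [8]
  [5] addr=0x23 blk=8 s=0: VC-HIT | VC [56]
  [6] addr=0xe1 blk=56 s=0: VC-HIT | VC [8]
  [7] addr=0xa9 blk=42 s=2: L1-HIT | VC [8]
  [8] addr=0x83 blk=32 s=0: MISS | VC [8, 56]
  [9] addr=0xe2 blk=56 s=0: VC-HIT | VC [8, 32]
  [10] addr=0x42 blk=16 s=0: MISS | VC [8, 32, 56]
  [11] addr=0xe2 blk=56 s=0: VC-HIT | VC [8, 32, 16]
  [12] addr=0x23 blk=8 s=0: VC-HIT | VC [56, 32, 16]
  [13] addr=0xe2 blk=56 s=0: VC-HIT | VC [8, 32, 16]
  [14] addr=0x43 blk=16 s=0: VC-HIT | VC [8, 32, 56]

MISSES = 7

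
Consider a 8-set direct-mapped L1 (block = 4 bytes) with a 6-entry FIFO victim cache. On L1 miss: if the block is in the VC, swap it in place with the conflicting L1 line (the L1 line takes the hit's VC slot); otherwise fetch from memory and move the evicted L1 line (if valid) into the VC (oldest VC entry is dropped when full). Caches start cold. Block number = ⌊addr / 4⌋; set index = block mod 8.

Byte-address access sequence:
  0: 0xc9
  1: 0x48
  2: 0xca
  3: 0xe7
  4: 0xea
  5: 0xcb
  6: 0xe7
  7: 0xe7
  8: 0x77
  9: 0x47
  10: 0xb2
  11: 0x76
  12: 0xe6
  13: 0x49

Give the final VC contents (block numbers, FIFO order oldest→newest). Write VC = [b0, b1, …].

0: 0xc9 (blk 50, set 2) → MISS  vc=[]
1: 0x48 (blk 18, set 2) → MISS  vc=[50]
2: 0xca (blk 50, set 2) → VC-HIT  vc=[18]
3: 0xe7 (blk 57, set 1) → MISS  vc=[18]
4: 0xea (blk 58, set 2) → MISS  vc=[18, 50]
5: 0xcb (blk 50, set 2) → VC-HIT  vc=[18, 58]
6: 0xe7 (blk 57, set 1) → L1-HIT  vc=[18, 58]
7: 0xe7 (blk 57, set 1) → L1-HIT  vc=[18, 58]
8: 0x77 (blk 29, set 5) → MISS  vc=[18, 58]
9: 0x47 (blk 17, set 1) → MISS  vc=[18, 58, 57]
10: 0xb2 (blk 44, set 4) → MISS  vc=[18, 58, 57]
11: 0x76 (blk 29, set 5) → L1-HIT  vc=[18, 58, 57]
12: 0xe6 (blk 57, set 1) → VC-HIT  vc=[18, 58, 17]
13: 0x49 (blk 18, set 2) → VC-HIT  vc=[50, 58, 17]

VC = [50, 58, 17]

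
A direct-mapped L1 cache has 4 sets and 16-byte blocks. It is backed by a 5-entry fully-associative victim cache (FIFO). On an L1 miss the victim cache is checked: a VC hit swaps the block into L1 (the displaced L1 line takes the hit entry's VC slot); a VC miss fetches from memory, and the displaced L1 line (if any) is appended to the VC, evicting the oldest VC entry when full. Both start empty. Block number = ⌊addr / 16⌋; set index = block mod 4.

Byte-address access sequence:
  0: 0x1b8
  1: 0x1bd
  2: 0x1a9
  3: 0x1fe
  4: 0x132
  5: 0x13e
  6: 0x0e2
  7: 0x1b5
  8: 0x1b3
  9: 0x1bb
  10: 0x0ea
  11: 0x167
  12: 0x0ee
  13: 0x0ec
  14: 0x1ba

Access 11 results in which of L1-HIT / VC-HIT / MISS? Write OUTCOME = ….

#0 0x1b8→b27/s3 MISS; vc=[]
#1 0x1bd→b27/s3 L1-HIT; vc=[]
#2 0x1a9→b26/s2 MISS; vc=[]
#3 0x1fe→b31/s3 MISS; vc=[27]
#4 0x132→b19/s3 MISS; vc=[27,31]
#5 0x13e→b19/s3 L1-HIT; vc=[27,31]
#6 0xe2→b14/s2 MISS; vc=[27,31,26]
#7 0x1b5→b27/s3 VC-HIT; vc=[19,31,26]
#8 0x1b3→b27/s3 L1-HIT; vc=[19,31,26]
#9 0x1bb→b27/s3 L1-HIT; vc=[19,31,26]
#10 0xea→b14/s2 L1-HIT; vc=[19,31,26]
#11 0x167→b22/s2 MISS; vc=[19,31,26,14]
#12 0xee→b14/s2 VC-HIT; vc=[19,31,26,22]
#13 0xec→b14/s2 L1-HIT; vc=[19,31,26,22]
#14 0x1ba→b27/s3 L1-HIT; vc=[19,31,26,22]

OUTCOME = MISS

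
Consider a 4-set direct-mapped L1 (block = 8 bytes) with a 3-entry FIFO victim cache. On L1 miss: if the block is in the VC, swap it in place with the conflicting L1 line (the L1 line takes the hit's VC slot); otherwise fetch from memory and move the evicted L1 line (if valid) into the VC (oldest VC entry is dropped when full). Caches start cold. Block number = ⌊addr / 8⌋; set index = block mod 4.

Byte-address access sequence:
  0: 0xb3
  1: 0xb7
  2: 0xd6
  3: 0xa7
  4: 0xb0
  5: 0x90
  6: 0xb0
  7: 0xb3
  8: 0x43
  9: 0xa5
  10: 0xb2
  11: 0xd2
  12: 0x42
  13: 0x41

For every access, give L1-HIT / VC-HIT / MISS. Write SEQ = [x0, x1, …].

SEQ = [MISS, L1-HIT, MISS, MISS, VC-HIT, MISS, VC-HIT, L1-HIT, MISS, VC-HIT, L1-HIT, VC-HIT, VC-HIT, L1-HIT]

  [0] addr=0xb3 blk=22 s=2: MISS | VC []
  [1] addr=0xb7 blk=22 s=2: L1-HIT | VC []
  [2] addr=0xd6 blk=26 s=2: MISS | VC [22]
  [3] addr=0xa7 blk=20 s=0: MISS | VC [22]
  [4] addr=0xb0 blk=22 s=2: VC-HIT | VC [26]
  [5] addr=0x90 blk=18 s=2: MISS | VC [26, 22]
  [6] addr=0xb0 blk=22 s=2: VC-HIT | VC [26, 18]
  [7] addr=0xb3 blk=22 s=2: L1-HIT | VC [26, 18]
  [8] addr=0x43 blk=8 s=0: MISS | VC [26, 18, 20]
  [9] addr=0xa5 blk=20 s=0: VC-HIT | VC [26, 18, 8]
  [10] addr=0xb2 blk=22 s=2: L1-HIT | VC [26, 18, 8]
  [11] addr=0xd2 blk=26 s=2: VC-HIT | VC [22, 18, 8]
  [12] addr=0x42 blk=8 s=0: VC-HIT | VC [22, 18, 20]
  [13] addr=0x41 blk=8 s=0: L1-HIT | VC [22, 18, 20]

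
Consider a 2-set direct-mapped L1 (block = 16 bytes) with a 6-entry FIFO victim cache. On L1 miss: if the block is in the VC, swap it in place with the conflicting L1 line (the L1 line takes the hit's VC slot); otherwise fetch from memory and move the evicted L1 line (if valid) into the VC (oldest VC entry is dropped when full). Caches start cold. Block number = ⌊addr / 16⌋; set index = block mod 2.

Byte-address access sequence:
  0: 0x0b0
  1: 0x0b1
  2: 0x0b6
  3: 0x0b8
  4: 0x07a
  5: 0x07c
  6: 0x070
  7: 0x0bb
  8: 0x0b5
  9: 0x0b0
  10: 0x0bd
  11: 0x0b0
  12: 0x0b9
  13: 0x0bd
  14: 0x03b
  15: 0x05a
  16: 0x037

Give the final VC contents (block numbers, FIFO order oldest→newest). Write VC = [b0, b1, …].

VC = [7, 11, 5]

0: 0xb0 (blk 11, set 1) → MISS  vc=[]
1: 0xb1 (blk 11, set 1) → L1-HIT  vc=[]
2: 0xb6 (blk 11, set 1) → L1-HIT  vc=[]
3: 0xb8 (blk 11, set 1) → L1-HIT  vc=[]
4: 0x7a (blk 7, set 1) → MISS  vc=[11]
5: 0x7c (blk 7, set 1) → L1-HIT  vc=[11]
6: 0x70 (blk 7, set 1) → L1-HIT  vc=[11]
7: 0xbb (blk 11, set 1) → VC-HIT  vc=[7]
8: 0xb5 (blk 11, set 1) → L1-HIT  vc=[7]
9: 0xb0 (blk 11, set 1) → L1-HIT  vc=[7]
10: 0xbd (blk 11, set 1) → L1-HIT  vc=[7]
11: 0xb0 (blk 11, set 1) → L1-HIT  vc=[7]
12: 0xb9 (blk 11, set 1) → L1-HIT  vc=[7]
13: 0xbd (blk 11, set 1) → L1-HIT  vc=[7]
14: 0x3b (blk 3, set 1) → MISS  vc=[7, 11]
15: 0x5a (blk 5, set 1) → MISS  vc=[7, 11, 3]
16: 0x37 (blk 3, set 1) → VC-HIT  vc=[7, 11, 5]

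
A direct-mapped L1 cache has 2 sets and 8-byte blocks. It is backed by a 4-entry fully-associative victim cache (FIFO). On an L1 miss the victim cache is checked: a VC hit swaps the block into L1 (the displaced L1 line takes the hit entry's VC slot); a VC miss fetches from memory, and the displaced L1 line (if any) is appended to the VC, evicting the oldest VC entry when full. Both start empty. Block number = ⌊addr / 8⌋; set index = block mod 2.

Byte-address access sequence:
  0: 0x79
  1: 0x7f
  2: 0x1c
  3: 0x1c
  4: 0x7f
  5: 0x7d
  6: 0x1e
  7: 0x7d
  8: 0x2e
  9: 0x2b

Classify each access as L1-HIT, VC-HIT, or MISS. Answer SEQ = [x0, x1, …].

#0 0x79→b15/s1 MISS; vc=[]
#1 0x7f→b15/s1 L1-HIT; vc=[]
#2 0x1c→b3/s1 MISS; vc=[15]
#3 0x1c→b3/s1 L1-HIT; vc=[15]
#4 0x7f→b15/s1 VC-HIT; vc=[3]
#5 0x7d→b15/s1 L1-HIT; vc=[3]
#6 0x1e→b3/s1 VC-HIT; vc=[15]
#7 0x7d→b15/s1 VC-HIT; vc=[3]
#8 0x2e→b5/s1 MISS; vc=[3,15]
#9 0x2b→b5/s1 L1-HIT; vc=[3,15]

SEQ = [MISS, L1-HIT, MISS, L1-HIT, VC-HIT, L1-HIT, VC-HIT, VC-HIT, MISS, L1-HIT]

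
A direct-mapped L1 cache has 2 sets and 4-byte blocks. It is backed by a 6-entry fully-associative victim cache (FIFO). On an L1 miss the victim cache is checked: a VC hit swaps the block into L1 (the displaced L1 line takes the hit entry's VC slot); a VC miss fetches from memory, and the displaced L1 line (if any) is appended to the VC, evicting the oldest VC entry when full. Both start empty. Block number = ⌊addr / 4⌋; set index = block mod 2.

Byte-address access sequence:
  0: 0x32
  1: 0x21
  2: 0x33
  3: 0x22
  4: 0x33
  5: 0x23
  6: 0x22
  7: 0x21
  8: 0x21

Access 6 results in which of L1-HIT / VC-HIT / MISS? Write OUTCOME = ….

  [0] addr=0x32 blk=12 s=0: MISS | VC []
  [1] addr=0x21 blk=8 s=0: MISS | VC [12]
  [2] addr=0x33 blk=12 s=0: VC-HIT | VC [8]
  [3] addr=0x22 blk=8 s=0: VC-HIT | VC [12]
  [4] addr=0x33 blk=12 s=0: VC-HIT | VC [8]
  [5] addr=0x23 blk=8 s=0: VC-HIT | VC [12]
  [6] addr=0x22 blk=8 s=0: L1-HIT | VC [12]
  [7] addr=0x21 blk=8 s=0: L1-HIT | VC [12]
  [8] addr=0x21 blk=8 s=0: L1-HIT | VC [12]

OUTCOME = L1-HIT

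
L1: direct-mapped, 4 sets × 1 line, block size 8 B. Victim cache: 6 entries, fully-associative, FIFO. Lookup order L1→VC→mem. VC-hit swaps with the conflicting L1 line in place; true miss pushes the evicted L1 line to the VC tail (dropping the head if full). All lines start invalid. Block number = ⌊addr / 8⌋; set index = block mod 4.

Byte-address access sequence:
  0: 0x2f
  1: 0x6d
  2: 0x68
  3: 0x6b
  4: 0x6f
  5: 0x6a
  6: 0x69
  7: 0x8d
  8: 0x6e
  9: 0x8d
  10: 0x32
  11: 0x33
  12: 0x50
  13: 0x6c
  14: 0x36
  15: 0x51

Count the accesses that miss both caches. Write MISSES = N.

MISSES = 5

#0 0x2f→b5/s1 MISS; vc=[]
#1 0x6d→b13/s1 MISS; vc=[5]
#2 0x68→b13/s1 L1-HIT; vc=[5]
#3 0x6b→b13/s1 L1-HIT; vc=[5]
#4 0x6f→b13/s1 L1-HIT; vc=[5]
#5 0x6a→b13/s1 L1-HIT; vc=[5]
#6 0x69→b13/s1 L1-HIT; vc=[5]
#7 0x8d→b17/s1 MISS; vc=[5,13]
#8 0x6e→b13/s1 VC-HIT; vc=[5,17]
#9 0x8d→b17/s1 VC-HIT; vc=[5,13]
#10 0x32→b6/s2 MISS; vc=[5,13]
#11 0x33→b6/s2 L1-HIT; vc=[5,13]
#12 0x50→b10/s2 MISS; vc=[5,13,6]
#13 0x6c→b13/s1 VC-HIT; vc=[5,17,6]
#14 0x36→b6/s2 VC-HIT; vc=[5,17,10]
#15 0x51→b10/s2 VC-HIT; vc=[5,17,6]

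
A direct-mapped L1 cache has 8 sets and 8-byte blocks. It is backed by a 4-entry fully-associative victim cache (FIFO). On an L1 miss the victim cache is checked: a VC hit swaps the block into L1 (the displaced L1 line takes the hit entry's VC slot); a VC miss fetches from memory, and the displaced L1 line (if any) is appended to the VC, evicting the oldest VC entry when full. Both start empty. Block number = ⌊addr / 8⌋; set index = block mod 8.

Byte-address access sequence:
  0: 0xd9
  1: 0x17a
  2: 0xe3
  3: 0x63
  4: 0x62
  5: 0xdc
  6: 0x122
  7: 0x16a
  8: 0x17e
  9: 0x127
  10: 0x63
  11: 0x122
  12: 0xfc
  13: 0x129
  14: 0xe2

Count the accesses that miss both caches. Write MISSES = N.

MISSES = 8

  [0] addr=0xd9 blk=27 s=3: MISS | VC []
  [1] addr=0x17a blk=47 s=7: MISS | VC []
  [2] addr=0xe3 blk=28 s=4: MISS | VC []
  [3] addr=0x63 blk=12 s=4: MISS | VC [28]
  [4] addr=0x62 blk=12 s=4: L1-HIT | VC [28]
  [5] addr=0xdc blk=27 s=3: L1-HIT | VC [28]
  [6] addr=0x122 blk=36 s=4: MISS | VC [28, 12]
  [7] addr=0x16a blk=45 s=5: MISS | VC [28, 12]
  [8] addr=0x17e blk=47 s=7: L1-HIT | VC [28, 12]
  [9] addr=0x127 blk=36 s=4: L1-HIT | VC [28, 12]
  [10] addr=0x63 blk=12 s=4: VC-HIT | VC [28, 36]
  [11] addr=0x122 blk=36 s=4: VC-HIT | VC [28, 12]
  [12] addr=0xfc blk=31 s=7: MISS | VC [28, 12, 47]
  [13] addr=0x129 blk=37 s=5: MISS | VC [28, 12, 47, 45]
  [14] addr=0xe2 blk=28 s=4: VC-HIT | VC [36, 12, 47, 45]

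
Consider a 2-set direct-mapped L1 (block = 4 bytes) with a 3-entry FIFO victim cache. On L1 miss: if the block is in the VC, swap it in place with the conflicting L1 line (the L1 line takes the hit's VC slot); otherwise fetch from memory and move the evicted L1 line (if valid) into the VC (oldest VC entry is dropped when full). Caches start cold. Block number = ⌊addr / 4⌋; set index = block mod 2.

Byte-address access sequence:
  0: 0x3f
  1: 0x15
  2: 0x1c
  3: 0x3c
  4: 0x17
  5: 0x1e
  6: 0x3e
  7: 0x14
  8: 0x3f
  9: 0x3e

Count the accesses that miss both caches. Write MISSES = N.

MISSES = 3

#0 0x3f→b15/s1 MISS; vc=[]
#1 0x15→b5/s1 MISS; vc=[15]
#2 0x1c→b7/s1 MISS; vc=[15,5]
#3 0x3c→b15/s1 VC-HIT; vc=[7,5]
#4 0x17→b5/s1 VC-HIT; vc=[7,15]
#5 0x1e→b7/s1 VC-HIT; vc=[5,15]
#6 0x3e→b15/s1 VC-HIT; vc=[5,7]
#7 0x14→b5/s1 VC-HIT; vc=[15,7]
#8 0x3f→b15/s1 VC-HIT; vc=[5,7]
#9 0x3e→b15/s1 L1-HIT; vc=[5,7]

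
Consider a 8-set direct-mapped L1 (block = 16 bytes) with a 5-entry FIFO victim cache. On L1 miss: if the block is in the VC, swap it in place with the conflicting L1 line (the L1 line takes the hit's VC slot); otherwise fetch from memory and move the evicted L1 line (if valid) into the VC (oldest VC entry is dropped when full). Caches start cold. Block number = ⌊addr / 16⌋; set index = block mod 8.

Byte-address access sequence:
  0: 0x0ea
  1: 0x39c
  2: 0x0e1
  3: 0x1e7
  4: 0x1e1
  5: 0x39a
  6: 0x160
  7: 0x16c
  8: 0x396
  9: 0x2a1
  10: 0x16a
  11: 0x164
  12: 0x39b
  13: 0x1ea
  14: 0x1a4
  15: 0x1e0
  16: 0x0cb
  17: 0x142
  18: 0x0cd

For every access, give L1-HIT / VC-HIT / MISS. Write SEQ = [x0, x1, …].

SEQ = [MISS, MISS, L1-HIT, MISS, L1-HIT, L1-HIT, MISS, L1-HIT, L1-HIT, MISS, L1-HIT, L1-HIT, L1-HIT, VC-HIT, MISS, L1-HIT, MISS, MISS, VC-HIT]

#0 0xea→b14/s6 MISS; vc=[]
#1 0x39c→b57/s1 MISS; vc=[]
#2 0xe1→b14/s6 L1-HIT; vc=[]
#3 0x1e7→b30/s6 MISS; vc=[14]
#4 0x1e1→b30/s6 L1-HIT; vc=[14]
#5 0x39a→b57/s1 L1-HIT; vc=[14]
#6 0x160→b22/s6 MISS; vc=[14,30]
#7 0x16c→b22/s6 L1-HIT; vc=[14,30]
#8 0x396→b57/s1 L1-HIT; vc=[14,30]
#9 0x2a1→b42/s2 MISS; vc=[14,30]
#10 0x16a→b22/s6 L1-HIT; vc=[14,30]
#11 0x164→b22/s6 L1-HIT; vc=[14,30]
#12 0x39b→b57/s1 L1-HIT; vc=[14,30]
#13 0x1ea→b30/s6 VC-HIT; vc=[14,22]
#14 0x1a4→b26/s2 MISS; vc=[14,22,42]
#15 0x1e0→b30/s6 L1-HIT; vc=[14,22,42]
#16 0xcb→b12/s4 MISS; vc=[14,22,42]
#17 0x142→b20/s4 MISS; vc=[14,22,42,12]
#18 0xcd→b12/s4 VC-HIT; vc=[14,22,42,20]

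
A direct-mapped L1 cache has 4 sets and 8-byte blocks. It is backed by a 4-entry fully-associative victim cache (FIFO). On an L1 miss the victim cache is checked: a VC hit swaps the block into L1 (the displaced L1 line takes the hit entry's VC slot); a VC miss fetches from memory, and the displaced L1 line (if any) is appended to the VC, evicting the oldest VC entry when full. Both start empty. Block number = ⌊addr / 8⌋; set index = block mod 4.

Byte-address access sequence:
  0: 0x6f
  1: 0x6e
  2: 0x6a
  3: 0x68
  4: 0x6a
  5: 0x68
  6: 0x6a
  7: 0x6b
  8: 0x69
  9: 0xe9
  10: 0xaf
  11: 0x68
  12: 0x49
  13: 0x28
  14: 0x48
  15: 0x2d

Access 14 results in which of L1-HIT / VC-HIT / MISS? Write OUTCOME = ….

OUTCOME = VC-HIT

#0 0x6f→b13/s1 MISS; vc=[]
#1 0x6e→b13/s1 L1-HIT; vc=[]
#2 0x6a→b13/s1 L1-HIT; vc=[]
#3 0x68→b13/s1 L1-HIT; vc=[]
#4 0x6a→b13/s1 L1-HIT; vc=[]
#5 0x68→b13/s1 L1-HIT; vc=[]
#6 0x6a→b13/s1 L1-HIT; vc=[]
#7 0x6b→b13/s1 L1-HIT; vc=[]
#8 0x69→b13/s1 L1-HIT; vc=[]
#9 0xe9→b29/s1 MISS; vc=[13]
#10 0xaf→b21/s1 MISS; vc=[13,29]
#11 0x68→b13/s1 VC-HIT; vc=[21,29]
#12 0x49→b9/s1 MISS; vc=[21,29,13]
#13 0x28→b5/s1 MISS; vc=[21,29,13,9]
#14 0x48→b9/s1 VC-HIT; vc=[21,29,13,5]
#15 0x2d→b5/s1 VC-HIT; vc=[21,29,13,9]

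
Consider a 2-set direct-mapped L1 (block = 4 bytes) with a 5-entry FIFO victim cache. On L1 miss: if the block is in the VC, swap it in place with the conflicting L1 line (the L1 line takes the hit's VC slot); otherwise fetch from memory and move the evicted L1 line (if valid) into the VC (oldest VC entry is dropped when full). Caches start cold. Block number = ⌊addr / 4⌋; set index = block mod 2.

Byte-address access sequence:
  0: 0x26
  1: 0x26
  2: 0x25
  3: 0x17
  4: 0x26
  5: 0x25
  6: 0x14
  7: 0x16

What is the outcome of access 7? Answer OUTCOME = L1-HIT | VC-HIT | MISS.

0: 0x26 (blk 9, set 1) → MISS  vc=[]
1: 0x26 (blk 9, set 1) → L1-HIT  vc=[]
2: 0x25 (blk 9, set 1) → L1-HIT  vc=[]
3: 0x17 (blk 5, set 1) → MISS  vc=[9]
4: 0x26 (blk 9, set 1) → VC-HIT  vc=[5]
5: 0x25 (blk 9, set 1) → L1-HIT  vc=[5]
6: 0x14 (blk 5, set 1) → VC-HIT  vc=[9]
7: 0x16 (blk 5, set 1) → L1-HIT  vc=[9]

OUTCOME = L1-HIT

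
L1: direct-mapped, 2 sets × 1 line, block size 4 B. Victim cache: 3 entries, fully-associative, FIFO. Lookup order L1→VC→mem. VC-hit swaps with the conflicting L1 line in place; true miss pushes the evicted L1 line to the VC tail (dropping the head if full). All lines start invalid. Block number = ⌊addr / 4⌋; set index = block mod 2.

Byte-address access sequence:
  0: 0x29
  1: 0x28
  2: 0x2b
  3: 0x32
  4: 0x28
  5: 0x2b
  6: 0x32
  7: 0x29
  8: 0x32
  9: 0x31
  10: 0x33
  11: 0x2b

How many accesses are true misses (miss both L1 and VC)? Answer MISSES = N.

0: 0x29 (blk 10, set 0) → MISS  vc=[]
1: 0x28 (blk 10, set 0) → L1-HIT  vc=[]
2: 0x2b (blk 10, set 0) → L1-HIT  vc=[]
3: 0x32 (blk 12, set 0) → MISS  vc=[10]
4: 0x28 (blk 10, set 0) → VC-HIT  vc=[12]
5: 0x2b (blk 10, set 0) → L1-HIT  vc=[12]
6: 0x32 (blk 12, set 0) → VC-HIT  vc=[10]
7: 0x29 (blk 10, set 0) → VC-HIT  vc=[12]
8: 0x32 (blk 12, set 0) → VC-HIT  vc=[10]
9: 0x31 (blk 12, set 0) → L1-HIT  vc=[10]
10: 0x33 (blk 12, set 0) → L1-HIT  vc=[10]
11: 0x2b (blk 10, set 0) → VC-HIT  vc=[12]

MISSES = 2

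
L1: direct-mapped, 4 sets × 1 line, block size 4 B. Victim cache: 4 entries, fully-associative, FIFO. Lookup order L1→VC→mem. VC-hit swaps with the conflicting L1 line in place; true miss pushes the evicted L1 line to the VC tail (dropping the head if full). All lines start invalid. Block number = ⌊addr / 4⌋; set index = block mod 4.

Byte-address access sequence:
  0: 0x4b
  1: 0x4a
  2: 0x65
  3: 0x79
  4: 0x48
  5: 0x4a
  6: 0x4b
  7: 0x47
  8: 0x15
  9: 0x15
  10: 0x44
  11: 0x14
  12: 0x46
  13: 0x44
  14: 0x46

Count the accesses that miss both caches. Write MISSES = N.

MISSES = 5

0: 0x4b (blk 18, set 2) → MISS  vc=[]
1: 0x4a (blk 18, set 2) → L1-HIT  vc=[]
2: 0x65 (blk 25, set 1) → MISS  vc=[]
3: 0x79 (blk 30, set 2) → MISS  vc=[18]
4: 0x48 (blk 18, set 2) → VC-HIT  vc=[30]
5: 0x4a (blk 18, set 2) → L1-HIT  vc=[30]
6: 0x4b (blk 18, set 2) → L1-HIT  vc=[30]
7: 0x47 (blk 17, set 1) → MISS  vc=[30, 25]
8: 0x15 (blk 5, set 1) → MISS  vc=[30, 25, 17]
9: 0x15 (blk 5, set 1) → L1-HIT  vc=[30, 25, 17]
10: 0x44 (blk 17, set 1) → VC-HIT  vc=[30, 25, 5]
11: 0x14 (blk 5, set 1) → VC-HIT  vc=[30, 25, 17]
12: 0x46 (blk 17, set 1) → VC-HIT  vc=[30, 25, 5]
13: 0x44 (blk 17, set 1) → L1-HIT  vc=[30, 25, 5]
14: 0x46 (blk 17, set 1) → L1-HIT  vc=[30, 25, 5]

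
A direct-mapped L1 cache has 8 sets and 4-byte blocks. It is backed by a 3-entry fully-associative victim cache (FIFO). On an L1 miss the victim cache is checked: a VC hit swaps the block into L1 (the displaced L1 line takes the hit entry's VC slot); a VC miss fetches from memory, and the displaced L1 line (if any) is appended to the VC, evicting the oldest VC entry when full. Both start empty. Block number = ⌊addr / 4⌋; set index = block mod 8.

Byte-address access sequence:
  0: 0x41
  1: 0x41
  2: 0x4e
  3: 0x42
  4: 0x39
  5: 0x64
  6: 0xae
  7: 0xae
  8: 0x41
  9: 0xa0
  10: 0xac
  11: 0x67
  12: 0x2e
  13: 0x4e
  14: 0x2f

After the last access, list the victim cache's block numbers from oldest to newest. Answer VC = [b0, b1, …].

VC = [19, 16, 43]

0: 0x41 (blk 16, set 0) → MISS  vc=[]
1: 0x41 (blk 16, set 0) → L1-HIT  vc=[]
2: 0x4e (blk 19, set 3) → MISS  vc=[]
3: 0x42 (blk 16, set 0) → L1-HIT  vc=[]
4: 0x39 (blk 14, set 6) → MISS  vc=[]
5: 0x64 (blk 25, set 1) → MISS  vc=[]
6: 0xae (blk 43, set 3) → MISS  vc=[19]
7: 0xae (blk 43, set 3) → L1-HIT  vc=[19]
8: 0x41 (blk 16, set 0) → L1-HIT  vc=[19]
9: 0xa0 (blk 40, set 0) → MISS  vc=[19, 16]
10: 0xac (blk 43, set 3) → L1-HIT  vc=[19, 16]
11: 0x67 (blk 25, set 1) → L1-HIT  vc=[19, 16]
12: 0x2e (blk 11, set 3) → MISS  vc=[19, 16, 43]
13: 0x4e (blk 19, set 3) → VC-HIT  vc=[11, 16, 43]
14: 0x2f (blk 11, set 3) → VC-HIT  vc=[19, 16, 43]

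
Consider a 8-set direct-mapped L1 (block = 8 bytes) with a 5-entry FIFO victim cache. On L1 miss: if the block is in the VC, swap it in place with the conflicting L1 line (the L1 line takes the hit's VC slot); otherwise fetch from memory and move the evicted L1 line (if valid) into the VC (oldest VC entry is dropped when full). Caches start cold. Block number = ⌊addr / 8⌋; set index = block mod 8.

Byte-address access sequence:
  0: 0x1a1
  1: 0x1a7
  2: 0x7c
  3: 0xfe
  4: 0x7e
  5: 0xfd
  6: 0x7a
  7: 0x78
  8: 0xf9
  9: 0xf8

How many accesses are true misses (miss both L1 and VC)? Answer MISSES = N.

  [0] addr=0x1a1 blk=52 s=4: MISS | VC []
  [1] addr=0x1a7 blk=52 s=4: L1-HIT | VC []
  [2] addr=0x7c blk=15 s=7: MISS | VC []
  [3] addr=0xfe blk=31 s=7: MISS | VC [15]
  [4] addr=0x7e blk=15 s=7: VC-HIT | VC [31]
  [5] addr=0xfd blk=31 s=7: VC-HIT | VC [15]
  [6] addr=0x7a blk=15 s=7: VC-HIT | VC [31]
  [7] addr=0x78 blk=15 s=7: L1-HIT | VC [31]
  [8] addr=0xf9 blk=31 s=7: VC-HIT | VC [15]
  [9] addr=0xf8 blk=31 s=7: L1-HIT | VC [15]

MISSES = 3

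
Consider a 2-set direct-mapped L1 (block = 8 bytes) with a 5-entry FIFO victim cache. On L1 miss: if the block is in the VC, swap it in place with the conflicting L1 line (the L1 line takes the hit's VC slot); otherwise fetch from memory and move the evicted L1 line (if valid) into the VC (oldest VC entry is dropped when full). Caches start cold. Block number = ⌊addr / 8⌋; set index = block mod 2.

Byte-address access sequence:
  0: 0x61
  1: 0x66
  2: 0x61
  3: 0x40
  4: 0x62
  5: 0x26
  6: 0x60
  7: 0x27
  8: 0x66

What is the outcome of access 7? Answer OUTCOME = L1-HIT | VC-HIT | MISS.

0: 0x61 (blk 12, set 0) → MISS  vc=[]
1: 0x66 (blk 12, set 0) → L1-HIT  vc=[]
2: 0x61 (blk 12, set 0) → L1-HIT  vc=[]
3: 0x40 (blk 8, set 0) → MISS  vc=[12]
4: 0x62 (blk 12, set 0) → VC-HIT  vc=[8]
5: 0x26 (blk 4, set 0) → MISS  vc=[8, 12]
6: 0x60 (blk 12, set 0) → VC-HIT  vc=[8, 4]
7: 0x27 (blk 4, set 0) → VC-HIT  vc=[8, 12]
8: 0x66 (blk 12, set 0) → VC-HIT  vc=[8, 4]

OUTCOME = VC-HIT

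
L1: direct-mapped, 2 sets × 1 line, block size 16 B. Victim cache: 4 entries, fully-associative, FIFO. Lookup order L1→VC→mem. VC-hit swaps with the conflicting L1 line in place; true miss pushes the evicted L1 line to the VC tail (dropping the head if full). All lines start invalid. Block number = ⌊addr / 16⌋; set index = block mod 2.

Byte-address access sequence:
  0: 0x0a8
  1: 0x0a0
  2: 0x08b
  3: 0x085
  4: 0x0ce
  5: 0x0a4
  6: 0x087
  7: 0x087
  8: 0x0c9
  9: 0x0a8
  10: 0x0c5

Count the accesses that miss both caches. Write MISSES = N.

  [0] addr=0xa8 blk=10 s=0: MISS | VC []
  [1] addr=0xa0 blk=10 s=0: L1-HIT | VC []
  [2] addr=0x8b blk=8 s=0: MISS | VC [10]
  [3] addr=0x85 blk=8 s=0: L1-HIT | VC [10]
  [4] addr=0xce blk=12 s=0: MISS | VC [10, 8]
  [5] addr=0xa4 blk=10 s=0: VC-HIT | VC [12, 8]
  [6] addr=0x87 blk=8 s=0: VC-HIT | VC [12, 10]
  [7] addr=0x87 blk=8 s=0: L1-HIT | VC [12, 10]
  [8] addr=0xc9 blk=12 s=0: VC-HIT | VC [8, 10]
  [9] addr=0xa8 blk=10 s=0: VC-HIT | VC [8, 12]
  [10] addr=0xc5 blk=12 s=0: VC-HIT | VC [8, 10]

MISSES = 3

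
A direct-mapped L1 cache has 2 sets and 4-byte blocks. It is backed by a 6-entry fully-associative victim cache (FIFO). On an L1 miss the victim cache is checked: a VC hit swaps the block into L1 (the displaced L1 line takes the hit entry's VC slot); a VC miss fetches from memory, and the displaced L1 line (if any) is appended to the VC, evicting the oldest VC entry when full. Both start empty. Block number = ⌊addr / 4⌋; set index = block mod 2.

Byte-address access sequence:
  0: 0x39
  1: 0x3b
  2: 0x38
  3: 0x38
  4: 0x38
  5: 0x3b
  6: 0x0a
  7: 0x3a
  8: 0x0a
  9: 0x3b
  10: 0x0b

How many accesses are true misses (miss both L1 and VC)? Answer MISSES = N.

#0 0x39→b14/s0 MISS; vc=[]
#1 0x3b→b14/s0 L1-HIT; vc=[]
#2 0x38→b14/s0 L1-HIT; vc=[]
#3 0x38→b14/s0 L1-HIT; vc=[]
#4 0x38→b14/s0 L1-HIT; vc=[]
#5 0x3b→b14/s0 L1-HIT; vc=[]
#6 0xa→b2/s0 MISS; vc=[14]
#7 0x3a→b14/s0 VC-HIT; vc=[2]
#8 0xa→b2/s0 VC-HIT; vc=[14]
#9 0x3b→b14/s0 VC-HIT; vc=[2]
#10 0xb→b2/s0 VC-HIT; vc=[14]

MISSES = 2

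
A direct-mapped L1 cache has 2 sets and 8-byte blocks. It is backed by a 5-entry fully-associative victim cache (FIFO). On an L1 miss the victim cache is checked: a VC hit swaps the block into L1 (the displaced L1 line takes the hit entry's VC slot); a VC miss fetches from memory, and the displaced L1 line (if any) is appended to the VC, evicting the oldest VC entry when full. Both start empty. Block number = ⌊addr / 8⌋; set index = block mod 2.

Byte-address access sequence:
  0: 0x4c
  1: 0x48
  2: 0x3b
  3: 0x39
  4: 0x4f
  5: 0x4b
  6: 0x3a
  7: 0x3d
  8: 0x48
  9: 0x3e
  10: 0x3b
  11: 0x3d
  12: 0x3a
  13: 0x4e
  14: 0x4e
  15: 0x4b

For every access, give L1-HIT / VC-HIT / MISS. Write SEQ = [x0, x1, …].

#0 0x4c→b9/s1 MISS; vc=[]
#1 0x48→b9/s1 L1-HIT; vc=[]
#2 0x3b→b7/s1 MISS; vc=[9]
#3 0x39→b7/s1 L1-HIT; vc=[9]
#4 0x4f→b9/s1 VC-HIT; vc=[7]
#5 0x4b→b9/s1 L1-HIT; vc=[7]
#6 0x3a→b7/s1 VC-HIT; vc=[9]
#7 0x3d→b7/s1 L1-HIT; vc=[9]
#8 0x48→b9/s1 VC-HIT; vc=[7]
#9 0x3e→b7/s1 VC-HIT; vc=[9]
#10 0x3b→b7/s1 L1-HIT; vc=[9]
#11 0x3d→b7/s1 L1-HIT; vc=[9]
#12 0x3a→b7/s1 L1-HIT; vc=[9]
#13 0x4e→b9/s1 VC-HIT; vc=[7]
#14 0x4e→b9/s1 L1-HIT; vc=[7]
#15 0x4b→b9/s1 L1-HIT; vc=[7]

SEQ = [MISS, L1-HIT, MISS, L1-HIT, VC-HIT, L1-HIT, VC-HIT, L1-HIT, VC-HIT, VC-HIT, L1-HIT, L1-HIT, L1-HIT, VC-HIT, L1-HIT, L1-HIT]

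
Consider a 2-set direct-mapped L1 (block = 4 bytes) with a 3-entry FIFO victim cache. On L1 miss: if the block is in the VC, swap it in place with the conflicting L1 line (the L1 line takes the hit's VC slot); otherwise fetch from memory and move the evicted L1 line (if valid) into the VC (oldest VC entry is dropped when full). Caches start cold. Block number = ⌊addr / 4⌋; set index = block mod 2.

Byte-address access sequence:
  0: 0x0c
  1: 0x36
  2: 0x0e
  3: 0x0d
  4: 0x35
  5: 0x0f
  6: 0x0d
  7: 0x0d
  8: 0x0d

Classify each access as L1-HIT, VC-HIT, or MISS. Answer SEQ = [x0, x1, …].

SEQ = [MISS, MISS, VC-HIT, L1-HIT, VC-HIT, VC-HIT, L1-HIT, L1-HIT, L1-HIT]

#0 0xc→b3/s1 MISS; vc=[]
#1 0x36→b13/s1 MISS; vc=[3]
#2 0xe→b3/s1 VC-HIT; vc=[13]
#3 0xd→b3/s1 L1-HIT; vc=[13]
#4 0x35→b13/s1 VC-HIT; vc=[3]
#5 0xf→b3/s1 VC-HIT; vc=[13]
#6 0xd→b3/s1 L1-HIT; vc=[13]
#7 0xd→b3/s1 L1-HIT; vc=[13]
#8 0xd→b3/s1 L1-HIT; vc=[13]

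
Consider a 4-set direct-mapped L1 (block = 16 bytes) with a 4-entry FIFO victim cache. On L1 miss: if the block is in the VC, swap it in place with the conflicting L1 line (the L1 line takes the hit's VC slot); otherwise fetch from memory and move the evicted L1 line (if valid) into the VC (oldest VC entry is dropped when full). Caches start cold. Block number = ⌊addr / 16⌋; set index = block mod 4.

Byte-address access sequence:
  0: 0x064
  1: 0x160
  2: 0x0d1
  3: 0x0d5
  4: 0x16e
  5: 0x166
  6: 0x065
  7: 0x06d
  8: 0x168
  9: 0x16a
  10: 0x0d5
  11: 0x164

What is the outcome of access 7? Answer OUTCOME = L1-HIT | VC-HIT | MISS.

  [0] addr=0x64 blk=6 s=2: MISS | VC []
  [1] addr=0x160 blk=22 s=2: MISS | VC [6]
  [2] addr=0xd1 blk=13 s=1: MISS | VC [6]
  [3] addr=0xd5 blk=13 s=1: L1-HIT | VC [6]
  [4] addr=0x16e blk=22 s=2: L1-HIT | VC [6]
  [5] addr=0x166 blk=22 s=2: L1-HIT | VC [6]
  [6] addr=0x65 blk=6 s=2: VC-HIT | VC [22]
  [7] addr=0x6d blk=6 s=2: L1-HIT | VC [22]
  [8] addr=0x168 blk=22 s=2: VC-HIT | VC [6]
  [9] addr=0x16a blk=22 s=2: L1-HIT | VC [6]
  [10] addr=0xd5 blk=13 s=1: L1-HIT | VC [6]
  [11] addr=0x164 blk=22 s=2: L1-HIT | VC [6]

OUTCOME = L1-HIT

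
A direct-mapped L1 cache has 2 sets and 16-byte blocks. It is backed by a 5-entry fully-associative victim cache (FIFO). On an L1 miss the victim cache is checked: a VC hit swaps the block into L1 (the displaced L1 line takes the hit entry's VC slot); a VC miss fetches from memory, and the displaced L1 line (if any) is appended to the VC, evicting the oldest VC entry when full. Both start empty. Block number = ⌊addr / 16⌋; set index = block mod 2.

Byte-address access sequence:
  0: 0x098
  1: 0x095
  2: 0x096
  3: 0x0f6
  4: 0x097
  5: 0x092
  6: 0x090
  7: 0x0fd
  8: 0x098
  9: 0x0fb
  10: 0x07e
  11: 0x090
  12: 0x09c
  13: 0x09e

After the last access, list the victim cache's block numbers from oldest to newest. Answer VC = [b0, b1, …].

VC = [7, 15]

#0 0x98→b9/s1 MISS; vc=[]
#1 0x95→b9/s1 L1-HIT; vc=[]
#2 0x96→b9/s1 L1-HIT; vc=[]
#3 0xf6→b15/s1 MISS; vc=[9]
#4 0x97→b9/s1 VC-HIT; vc=[15]
#5 0x92→b9/s1 L1-HIT; vc=[15]
#6 0x90→b9/s1 L1-HIT; vc=[15]
#7 0xfd→b15/s1 VC-HIT; vc=[9]
#8 0x98→b9/s1 VC-HIT; vc=[15]
#9 0xfb→b15/s1 VC-HIT; vc=[9]
#10 0x7e→b7/s1 MISS; vc=[9,15]
#11 0x90→b9/s1 VC-HIT; vc=[7,15]
#12 0x9c→b9/s1 L1-HIT; vc=[7,15]
#13 0x9e→b9/s1 L1-HIT; vc=[7,15]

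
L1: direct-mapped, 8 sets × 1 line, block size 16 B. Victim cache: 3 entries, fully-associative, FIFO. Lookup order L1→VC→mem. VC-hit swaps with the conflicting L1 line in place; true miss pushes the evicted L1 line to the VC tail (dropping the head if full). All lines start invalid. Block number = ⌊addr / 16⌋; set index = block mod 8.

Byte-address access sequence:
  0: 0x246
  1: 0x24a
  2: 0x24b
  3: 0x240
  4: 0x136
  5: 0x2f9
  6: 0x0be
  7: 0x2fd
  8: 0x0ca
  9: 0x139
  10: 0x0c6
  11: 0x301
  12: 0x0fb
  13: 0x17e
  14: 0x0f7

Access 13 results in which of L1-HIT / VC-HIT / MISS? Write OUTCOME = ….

0: 0x246 (blk 36, set 4) → MISS  vc=[]
1: 0x24a (blk 36, set 4) → L1-HIT  vc=[]
2: 0x24b (blk 36, set 4) → L1-HIT  vc=[]
3: 0x240 (blk 36, set 4) → L1-HIT  vc=[]
4: 0x136 (blk 19, set 3) → MISS  vc=[]
5: 0x2f9 (blk 47, set 7) → MISS  vc=[]
6: 0xbe (blk 11, set 3) → MISS  vc=[19]
7: 0x2fd (blk 47, set 7) → L1-HIT  vc=[19]
8: 0xca (blk 12, set 4) → MISS  vc=[19, 36]
9: 0x139 (blk 19, set 3) → VC-HIT  vc=[11, 36]
10: 0xc6 (blk 12, set 4) → L1-HIT  vc=[11, 36]
11: 0x301 (blk 48, set 0) → MISS  vc=[11, 36]
12: 0xfb (blk 15, set 7) → MISS  vc=[11, 36, 47]
13: 0x17e (blk 23, set 7) → MISS  vc=[36, 47, 15]
14: 0xf7 (blk 15, set 7) → VC-HIT  vc=[36, 47, 23]

OUTCOME = MISS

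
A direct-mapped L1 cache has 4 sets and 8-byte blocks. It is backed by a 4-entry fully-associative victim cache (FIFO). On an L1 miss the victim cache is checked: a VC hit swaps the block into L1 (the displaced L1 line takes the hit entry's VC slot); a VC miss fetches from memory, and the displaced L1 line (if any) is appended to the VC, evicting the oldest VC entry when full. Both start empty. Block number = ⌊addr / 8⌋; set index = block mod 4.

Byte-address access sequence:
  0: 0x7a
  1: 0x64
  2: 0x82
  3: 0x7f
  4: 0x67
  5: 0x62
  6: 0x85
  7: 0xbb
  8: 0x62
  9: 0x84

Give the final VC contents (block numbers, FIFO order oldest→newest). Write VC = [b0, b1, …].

#0 0x7a→b15/s3 MISS; vc=[]
#1 0x64→b12/s0 MISS; vc=[]
#2 0x82→b16/s0 MISS; vc=[12]
#3 0x7f→b15/s3 L1-HIT; vc=[12]
#4 0x67→b12/s0 VC-HIT; vc=[16]
#5 0x62→b12/s0 L1-HIT; vc=[16]
#6 0x85→b16/s0 VC-HIT; vc=[12]
#7 0xbb→b23/s3 MISS; vc=[12,15]
#8 0x62→b12/s0 VC-HIT; vc=[16,15]
#9 0x84→b16/s0 VC-HIT; vc=[12,15]

VC = [12, 15]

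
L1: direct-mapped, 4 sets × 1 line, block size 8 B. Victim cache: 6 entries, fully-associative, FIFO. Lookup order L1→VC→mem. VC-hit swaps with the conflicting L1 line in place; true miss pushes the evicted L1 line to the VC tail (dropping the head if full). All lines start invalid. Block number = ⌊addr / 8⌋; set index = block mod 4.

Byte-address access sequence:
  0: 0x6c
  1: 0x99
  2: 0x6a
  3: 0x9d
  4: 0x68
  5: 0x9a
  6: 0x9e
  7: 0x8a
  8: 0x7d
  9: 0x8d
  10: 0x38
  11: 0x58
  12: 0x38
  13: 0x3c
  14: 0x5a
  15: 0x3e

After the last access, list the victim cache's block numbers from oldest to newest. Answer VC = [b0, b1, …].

VC = [13, 19, 15, 11]

  [0] addr=0x6c blk=13 s=1: MISS | VC []
  [1] addr=0x99 blk=19 s=3: MISS | VC []
  [2] addr=0x6a blk=13 s=1: L1-HIT | VC []
  [3] addr=0x9d blk=19 s=3: L1-HIT | VC []
  [4] addr=0x68 blk=13 s=1: L1-HIT | VC []
  [5] addr=0x9a blk=19 s=3: L1-HIT | VC []
  [6] addr=0x9e blk=19 s=3: L1-HIT | VC []
  [7] addr=0x8a blk=17 s=1: MISS | VC [13]
  [8] addr=0x7d blk=15 s=3: MISS | VC [13, 19]
  [9] addr=0x8d blk=17 s=1: L1-HIT | VC [13, 19]
  [10] addr=0x38 blk=7 s=3: MISS | VC [13, 19, 15]
  [11] addr=0x58 blk=11 s=3: MISS | VC [13, 19, 15, 7]
  [12] addr=0x38 blk=7 s=3: VC-HIT | VC [13, 19, 15, 11]
  [13] addr=0x3c blk=7 s=3: L1-HIT | VC [13, 19, 15, 11]
  [14] addr=0x5a blk=11 s=3: VC-HIT | VC [13, 19, 15, 7]
  [15] addr=0x3e blk=7 s=3: VC-HIT | VC [13, 19, 15, 11]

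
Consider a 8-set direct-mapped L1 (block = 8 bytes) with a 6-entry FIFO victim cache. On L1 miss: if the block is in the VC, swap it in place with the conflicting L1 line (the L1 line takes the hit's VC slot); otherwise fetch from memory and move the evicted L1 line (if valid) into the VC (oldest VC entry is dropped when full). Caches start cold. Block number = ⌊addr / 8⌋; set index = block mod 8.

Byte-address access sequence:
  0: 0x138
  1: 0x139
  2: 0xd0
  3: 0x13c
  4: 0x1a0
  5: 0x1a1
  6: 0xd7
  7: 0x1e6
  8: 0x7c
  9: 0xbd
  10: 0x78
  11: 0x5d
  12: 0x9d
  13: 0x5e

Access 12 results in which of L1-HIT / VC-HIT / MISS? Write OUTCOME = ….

#0 0x138→b39/s7 MISS; vc=[]
#1 0x139→b39/s7 L1-HIT; vc=[]
#2 0xd0→b26/s2 MISS; vc=[]
#3 0x13c→b39/s7 L1-HIT; vc=[]
#4 0x1a0→b52/s4 MISS; vc=[]
#5 0x1a1→b52/s4 L1-HIT; vc=[]
#6 0xd7→b26/s2 L1-HIT; vc=[]
#7 0x1e6→b60/s4 MISS; vc=[52]
#8 0x7c→b15/s7 MISS; vc=[52,39]
#9 0xbd→b23/s7 MISS; vc=[52,39,15]
#10 0x78→b15/s7 VC-HIT; vc=[52,39,23]
#11 0x5d→b11/s3 MISS; vc=[52,39,23]
#12 0x9d→b19/s3 MISS; vc=[52,39,23,11]
#13 0x5e→b11/s3 VC-HIT; vc=[52,39,23,19]

OUTCOME = MISS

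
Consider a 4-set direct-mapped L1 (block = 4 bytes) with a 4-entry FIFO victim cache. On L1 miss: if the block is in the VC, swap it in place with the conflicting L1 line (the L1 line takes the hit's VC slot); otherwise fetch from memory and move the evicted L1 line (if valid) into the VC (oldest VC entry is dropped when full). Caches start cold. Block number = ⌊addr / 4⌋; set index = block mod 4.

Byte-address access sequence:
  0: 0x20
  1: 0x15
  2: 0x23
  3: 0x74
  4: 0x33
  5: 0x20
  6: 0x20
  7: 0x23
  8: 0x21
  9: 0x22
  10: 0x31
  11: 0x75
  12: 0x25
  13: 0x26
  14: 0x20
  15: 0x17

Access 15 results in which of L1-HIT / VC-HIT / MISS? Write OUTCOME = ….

OUTCOME = VC-HIT

0: 0x20 (blk 8, set 0) → MISS  vc=[]
1: 0x15 (blk 5, set 1) → MISS  vc=[]
2: 0x23 (blk 8, set 0) → L1-HIT  vc=[]
3: 0x74 (blk 29, set 1) → MISS  vc=[5]
4: 0x33 (blk 12, set 0) → MISS  vc=[5, 8]
5: 0x20 (blk 8, set 0) → VC-HIT  vc=[5, 12]
6: 0x20 (blk 8, set 0) → L1-HIT  vc=[5, 12]
7: 0x23 (blk 8, set 0) → L1-HIT  vc=[5, 12]
8: 0x21 (blk 8, set 0) → L1-HIT  vc=[5, 12]
9: 0x22 (blk 8, set 0) → L1-HIT  vc=[5, 12]
10: 0x31 (blk 12, set 0) → VC-HIT  vc=[5, 8]
11: 0x75 (blk 29, set 1) → L1-HIT  vc=[5, 8]
12: 0x25 (blk 9, set 1) → MISS  vc=[5, 8, 29]
13: 0x26 (blk 9, set 1) → L1-HIT  vc=[5, 8, 29]
14: 0x20 (blk 8, set 0) → VC-HIT  vc=[5, 12, 29]
15: 0x17 (blk 5, set 1) → VC-HIT  vc=[9, 12, 29]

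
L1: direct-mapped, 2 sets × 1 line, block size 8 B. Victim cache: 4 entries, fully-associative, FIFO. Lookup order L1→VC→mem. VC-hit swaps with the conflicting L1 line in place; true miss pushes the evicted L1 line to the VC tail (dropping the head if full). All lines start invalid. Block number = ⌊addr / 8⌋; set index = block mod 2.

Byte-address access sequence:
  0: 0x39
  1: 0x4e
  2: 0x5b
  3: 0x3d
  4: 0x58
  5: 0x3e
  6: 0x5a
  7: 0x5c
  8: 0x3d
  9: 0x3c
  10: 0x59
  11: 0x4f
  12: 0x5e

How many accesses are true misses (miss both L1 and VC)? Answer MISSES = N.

  [0] addr=0x39 blk=7 s=1: MISS | VC []
  [1] addr=0x4e blk=9 s=1: MISS | VC [7]
  [2] addr=0x5b blk=11 s=1: MISS | VC [7, 9]
  [3] addr=0x3d blk=7 s=1: VC-HIT | VC [11, 9]
  [4] addr=0x58 blk=11 s=1: VC-HIT | VC [7, 9]
  [5] addr=0x3e blk=7 s=1: VC-HIT | VC [11, 9]
  [6] addr=0x5a blk=11 s=1: VC-HIT | VC [7, 9]
  [7] addr=0x5c blk=11 s=1: L1-HIT | VC [7, 9]
  [8] addr=0x3d blk=7 s=1: VC-HIT | VC [11, 9]
  [9] addr=0x3c blk=7 s=1: L1-HIT | VC [11, 9]
  [10] addr=0x59 blk=11 s=1: VC-HIT | VC [7, 9]
  [11] addr=0x4f blk=9 s=1: VC-HIT | VC [7, 11]
  [12] addr=0x5e blk=11 s=1: VC-HIT | VC [7, 9]

MISSES = 3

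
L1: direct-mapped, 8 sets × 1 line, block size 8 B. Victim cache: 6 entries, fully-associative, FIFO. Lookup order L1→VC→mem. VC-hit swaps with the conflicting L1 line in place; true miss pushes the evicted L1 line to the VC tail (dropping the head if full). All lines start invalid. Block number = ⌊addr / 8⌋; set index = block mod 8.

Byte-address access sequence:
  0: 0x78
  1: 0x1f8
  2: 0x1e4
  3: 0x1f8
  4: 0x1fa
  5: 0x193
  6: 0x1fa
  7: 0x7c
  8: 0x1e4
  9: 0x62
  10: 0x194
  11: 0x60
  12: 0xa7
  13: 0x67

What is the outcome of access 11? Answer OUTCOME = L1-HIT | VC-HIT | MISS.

#0 0x78→b15/s7 MISS; vc=[]
#1 0x1f8→b63/s7 MISS; vc=[15]
#2 0x1e4→b60/s4 MISS; vc=[15]
#3 0x1f8→b63/s7 L1-HIT; vc=[15]
#4 0x1fa→b63/s7 L1-HIT; vc=[15]
#5 0x193→b50/s2 MISS; vc=[15]
#6 0x1fa→b63/s7 L1-HIT; vc=[15]
#7 0x7c→b15/s7 VC-HIT; vc=[63]
#8 0x1e4→b60/s4 L1-HIT; vc=[63]
#9 0x62→b12/s4 MISS; vc=[63,60]
#10 0x194→b50/s2 L1-HIT; vc=[63,60]
#11 0x60→b12/s4 L1-HIT; vc=[63,60]
#12 0xa7→b20/s4 MISS; vc=[63,60,12]
#13 0x67→b12/s4 VC-HIT; vc=[63,60,20]

OUTCOME = L1-HIT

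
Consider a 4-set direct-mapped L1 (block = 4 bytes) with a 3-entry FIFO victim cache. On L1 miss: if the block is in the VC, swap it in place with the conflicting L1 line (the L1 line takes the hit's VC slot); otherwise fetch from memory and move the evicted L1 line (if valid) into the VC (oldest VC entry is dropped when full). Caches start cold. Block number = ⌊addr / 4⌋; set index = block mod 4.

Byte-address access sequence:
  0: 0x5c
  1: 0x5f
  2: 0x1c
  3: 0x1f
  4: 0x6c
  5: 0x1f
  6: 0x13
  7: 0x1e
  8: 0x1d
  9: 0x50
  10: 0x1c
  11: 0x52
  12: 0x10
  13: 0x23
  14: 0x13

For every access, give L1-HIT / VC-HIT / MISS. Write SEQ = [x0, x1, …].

#0 0x5c→b23/s3 MISS; vc=[]
#1 0x5f→b23/s3 L1-HIT; vc=[]
#2 0x1c→b7/s3 MISS; vc=[23]
#3 0x1f→b7/s3 L1-HIT; vc=[23]
#4 0x6c→b27/s3 MISS; vc=[23,7]
#5 0x1f→b7/s3 VC-HIT; vc=[23,27]
#6 0x13→b4/s0 MISS; vc=[23,27]
#7 0x1e→b7/s3 L1-HIT; vc=[23,27]
#8 0x1d→b7/s3 L1-HIT; vc=[23,27]
#9 0x50→b20/s0 MISS; vc=[23,27,4]
#10 0x1c→b7/s3 L1-HIT; vc=[23,27,4]
#11 0x52→b20/s0 L1-HIT; vc=[23,27,4]
#12 0x10→b4/s0 VC-HIT; vc=[23,27,20]
#13 0x23→b8/s0 MISS; vc=[27,20,4]
#14 0x13→b4/s0 VC-HIT; vc=[27,20,8]

SEQ = [MISS, L1-HIT, MISS, L1-HIT, MISS, VC-HIT, MISS, L1-HIT, L1-HIT, MISS, L1-HIT, L1-HIT, VC-HIT, MISS, VC-HIT]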